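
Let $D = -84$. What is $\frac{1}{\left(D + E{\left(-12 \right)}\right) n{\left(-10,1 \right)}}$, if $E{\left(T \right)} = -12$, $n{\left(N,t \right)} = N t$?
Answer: $\frac{1}{960} \approx 0.0010417$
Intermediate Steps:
$\frac{1}{\left(D + E{\left(-12 \right)}\right) n{\left(-10,1 \right)}} = \frac{1}{\left(-84 - 12\right) \left(\left(-10\right) 1\right)} = \frac{1}{\left(-96\right) \left(-10\right)} = \frac{1}{960}$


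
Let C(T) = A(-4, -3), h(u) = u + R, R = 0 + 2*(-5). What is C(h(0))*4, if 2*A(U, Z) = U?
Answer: -8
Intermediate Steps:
R = -10 (R = 0 - 10 = -10)
A(U, Z) = U/2
h(u) = -10 + u (h(u) = u - 10 = -10 + u)
C(T) = -2 (C(T) = (1/2)*(-4) = -2)
C(h(0))*4 = -2*4 = -8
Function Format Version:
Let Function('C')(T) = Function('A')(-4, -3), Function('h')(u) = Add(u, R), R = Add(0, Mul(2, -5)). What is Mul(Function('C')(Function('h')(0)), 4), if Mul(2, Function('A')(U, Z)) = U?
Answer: -8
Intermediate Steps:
R = -10 (R = Add(0, -10) = -10)
Function('A')(U, Z) = Mul(Rational(1, 2), U)
Function('h')(u) = Add(-10, u) (Function('h')(u) = Add(u, -10) = Add(-10, u))
Function('C')(T) = -2 (Function('C')(T) = Mul(Rational(1, 2), -4) = -2)
Mul(Function('C')(Function('h')(0)), 4) = Mul(-2, 4) = -8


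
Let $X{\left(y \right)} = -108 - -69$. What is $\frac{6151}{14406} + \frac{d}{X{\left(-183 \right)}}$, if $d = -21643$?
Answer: $\frac{34669883}{62426} \approx 555.38$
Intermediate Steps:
$X{\left(y \right)} = -39$ ($X{\left(y \right)} = -108 + 69 = -39$)
$\frac{6151}{14406} + \frac{d}{X{\left(-183 \right)}} = \frac{6151}{14406} - \frac{21643}{-39} = 6151 \cdot \frac{1}{14406} - - \frac{21643}{39} = \frac{6151}{14406} + \frac{21643}{39} = \frac{34669883}{62426}$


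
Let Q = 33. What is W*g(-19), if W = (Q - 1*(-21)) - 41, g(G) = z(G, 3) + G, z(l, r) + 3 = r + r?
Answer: -208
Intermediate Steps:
z(l, r) = -3 + 2*r (z(l, r) = -3 + (r + r) = -3 + 2*r)
g(G) = 3 + G (g(G) = (-3 + 2*3) + G = (-3 + 6) + G = 3 + G)
W = 13 (W = (33 - 1*(-21)) - 41 = (33 + 21) - 41 = 54 - 41 = 13)
W*g(-19) = 13*(3 - 19) = 13*(-16) = -208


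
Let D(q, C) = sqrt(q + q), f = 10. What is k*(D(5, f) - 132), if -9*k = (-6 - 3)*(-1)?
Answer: 132 - sqrt(10) ≈ 128.84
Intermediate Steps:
k = -1 (k = -(-6 - 3)*(-1)/9 = -(-1)*(-1) = -1/9*9 = -1)
D(q, C) = sqrt(2)*sqrt(q) (D(q, C) = sqrt(2*q) = sqrt(2)*sqrt(q))
k*(D(5, f) - 132) = -(sqrt(2)*sqrt(5) - 132) = -(sqrt(10) - 132) = -(-132 + sqrt(10)) = 132 - sqrt(10)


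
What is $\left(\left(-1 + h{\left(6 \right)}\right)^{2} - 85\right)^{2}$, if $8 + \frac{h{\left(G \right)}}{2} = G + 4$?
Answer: $5776$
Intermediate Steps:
$h{\left(G \right)} = -8 + 2 G$ ($h{\left(G \right)} = -16 + 2 \left(G + 4\right) = -16 + 2 \left(4 + G\right) = -16 + \left(8 + 2 G\right) = -8 + 2 G$)
$\left(\left(-1 + h{\left(6 \right)}\right)^{2} - 85\right)^{2} = \left(\left(-1 + \left(-8 + 2 \cdot 6\right)\right)^{2} - 85\right)^{2} = \left(\left(-1 + \left(-8 + 12\right)\right)^{2} - 85\right)^{2} = \left(\left(-1 + 4\right)^{2} - 85\right)^{2} = \left(3^{2} - 85\right)^{2} = \left(9 - 85\right)^{2} = \left(-76\right)^{2} = 5776$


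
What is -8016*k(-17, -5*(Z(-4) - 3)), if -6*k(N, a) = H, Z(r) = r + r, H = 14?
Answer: 18704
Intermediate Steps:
Z(r) = 2*r
k(N, a) = -7/3 (k(N, a) = -⅙*14 = -7/3)
-8016*k(-17, -5*(Z(-4) - 3)) = -8016*(-7/3) = 18704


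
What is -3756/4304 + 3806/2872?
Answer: 87403/193142 ≈ 0.45253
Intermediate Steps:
-3756/4304 + 3806/2872 = -3756*1/4304 + 3806*(1/2872) = -939/1076 + 1903/1436 = 87403/193142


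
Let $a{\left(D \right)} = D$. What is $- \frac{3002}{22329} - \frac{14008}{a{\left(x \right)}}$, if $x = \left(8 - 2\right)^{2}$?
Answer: $- \frac{8691464}{22329} \approx -389.25$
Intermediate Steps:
$x = 36$ ($x = 6^{2} = 36$)
$- \frac{3002}{22329} - \frac{14008}{a{\left(x \right)}} = - \frac{3002}{22329} - \frac{14008}{36} = \left(-3002\right) \frac{1}{22329} - \frac{3502}{9} = - \frac{3002}{22329} - \frac{3502}{9} = - \frac{8691464}{22329}$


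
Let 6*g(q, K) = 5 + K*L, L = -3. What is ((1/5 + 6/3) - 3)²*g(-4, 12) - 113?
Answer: -8723/75 ≈ -116.31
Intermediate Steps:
g(q, K) = ⅚ - K/2 (g(q, K) = (5 + K*(-3))/6 = (5 - 3*K)/6 = ⅚ - K/2)
((1/5 + 6/3) - 3)²*g(-4, 12) - 113 = ((1/5 + 6/3) - 3)²*(⅚ - ½*12) - 113 = ((1*(⅕) + 6*(⅓)) - 3)²*(⅚ - 6) - 113 = ((⅕ + 2) - 3)²*(-31/6) - 113 = (11/5 - 3)²*(-31/6) - 113 = (-⅘)²*(-31/6) - 113 = (16/25)*(-31/6) - 113 = -248/75 - 113 = -8723/75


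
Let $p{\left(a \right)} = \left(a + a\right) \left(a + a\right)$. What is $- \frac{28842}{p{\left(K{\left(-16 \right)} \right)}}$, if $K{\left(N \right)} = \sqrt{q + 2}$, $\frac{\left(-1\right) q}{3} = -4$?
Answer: $- \frac{14421}{28} \approx -515.04$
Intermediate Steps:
$q = 12$ ($q = \left(-3\right) \left(-4\right) = 12$)
$K{\left(N \right)} = \sqrt{14}$ ($K{\left(N \right)} = \sqrt{12 + 2} = \sqrt{14}$)
$p{\left(a \right)} = 4 a^{2}$ ($p{\left(a \right)} = 2 a 2 a = 4 a^{2}$)
$- \frac{28842}{p{\left(K{\left(-16 \right)} \right)}} = - \frac{28842}{4 \left(\sqrt{14}\right)^{2}} = - \frac{28842}{4 \cdot 14} = - \frac{28842}{56} = \left(-28842\right) \frac{1}{56} = - \frac{14421}{28}$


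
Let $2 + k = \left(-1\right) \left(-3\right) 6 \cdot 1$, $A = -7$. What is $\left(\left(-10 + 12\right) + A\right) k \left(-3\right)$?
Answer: $240$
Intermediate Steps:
$k = 16$ ($k = -2 + \left(-1\right) \left(-3\right) 6 \cdot 1 = -2 + 3 \cdot 6 \cdot 1 = -2 + 18 \cdot 1 = -2 + 18 = 16$)
$\left(\left(-10 + 12\right) + A\right) k \left(-3\right) = \left(\left(-10 + 12\right) - 7\right) 16 \left(-3\right) = \left(2 - 7\right) 16 \left(-3\right) = \left(-5\right) 16 \left(-3\right) = \left(-80\right) \left(-3\right) = 240$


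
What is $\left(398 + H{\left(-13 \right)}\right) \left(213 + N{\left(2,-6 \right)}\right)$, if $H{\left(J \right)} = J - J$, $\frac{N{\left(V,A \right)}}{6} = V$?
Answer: $89550$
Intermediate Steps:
$N{\left(V,A \right)} = 6 V$
$H{\left(J \right)} = 0$
$\left(398 + H{\left(-13 \right)}\right) \left(213 + N{\left(2,-6 \right)}\right) = \left(398 + 0\right) \left(213 + 6 \cdot 2\right) = 398 \left(213 + 12\right) = 398 \cdot 225 = 89550$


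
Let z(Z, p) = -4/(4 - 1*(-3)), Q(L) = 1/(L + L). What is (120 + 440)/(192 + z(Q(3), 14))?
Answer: 196/67 ≈ 2.9254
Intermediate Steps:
Q(L) = 1/(2*L)
z(Z, p) = -4/7 (z(Z, p) = -4/(4 + 3) = -4/7)
(120 + 440)/(192 + z(Q(3), 14)) = (120 + 440)/(192 - 4/7) = 560/(1340/7) = 560*(7/1340) = 196/67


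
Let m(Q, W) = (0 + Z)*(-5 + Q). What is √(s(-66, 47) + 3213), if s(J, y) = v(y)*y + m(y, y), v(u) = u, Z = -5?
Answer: 2*√1303 ≈ 72.194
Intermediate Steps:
m(Q, W) = 25 - 5*Q (m(Q, W) = (0 - 5)*(-5 + Q) = -5*(-5 + Q) = 25 - 5*Q)
s(J, y) = 25 + y² - 5*y (s(J, y) = y*y + (25 - 5*y) = y² + (25 - 5*y) = 25 + y² - 5*y)
√(s(-66, 47) + 3213) = √((25 + 47² - 5*47) + 3213) = √((25 + 2209 - 235) + 3213) = √(1999 + 3213) = √5212 = 2*√1303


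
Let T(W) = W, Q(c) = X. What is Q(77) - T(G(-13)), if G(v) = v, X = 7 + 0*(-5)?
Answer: 20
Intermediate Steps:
X = 7 (X = 7 + 0 = 7)
Q(c) = 7
Q(77) - T(G(-13)) = 7 - 1*(-13) = 7 + 13 = 20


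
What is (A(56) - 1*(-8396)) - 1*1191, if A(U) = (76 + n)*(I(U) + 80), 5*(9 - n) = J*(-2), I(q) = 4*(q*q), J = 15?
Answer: 1155989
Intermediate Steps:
I(q) = 4*q²
n = 15 (n = 9 - 3*(-2) = 9 - ⅕*(-30) = 9 + 6 = 15)
A(U) = 7280 + 364*U² (A(U) = (76 + 15)*(4*U² + 80) = 91*(80 + 4*U²) = 7280 + 364*U²)
(A(56) - 1*(-8396)) - 1*1191 = ((7280 + 364*56²) - 1*(-8396)) - 1*1191 = ((7280 + 364*3136) + 8396) - 1191 = ((7280 + 1141504) + 8396) - 1191 = (1148784 + 8396) - 1191 = 1157180 - 1191 = 1155989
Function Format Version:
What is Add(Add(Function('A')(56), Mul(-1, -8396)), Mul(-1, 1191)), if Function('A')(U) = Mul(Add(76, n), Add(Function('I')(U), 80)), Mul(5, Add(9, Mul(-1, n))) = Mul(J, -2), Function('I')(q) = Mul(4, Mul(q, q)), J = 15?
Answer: 1155989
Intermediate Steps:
Function('I')(q) = Mul(4, Pow(q, 2))
n = 15 (n = Add(9, Mul(Rational(-1, 5), Mul(15, -2))) = Add(9, Mul(Rational(-1, 5), -30)) = Add(9, 6) = 15)
Function('A')(U) = Add(7280, Mul(364, Pow(U, 2))) (Function('A')(U) = Mul(Add(76, 15), Add(Mul(4, Pow(U, 2)), 80)) = Mul(91, Add(80, Mul(4, Pow(U, 2)))) = Add(7280, Mul(364, Pow(U, 2))))
Add(Add(Function('A')(56), Mul(-1, -8396)), Mul(-1, 1191)) = Add(Add(Add(7280, Mul(364, Pow(56, 2))), Mul(-1, -8396)), Mul(-1, 1191)) = Add(Add(Add(7280, Mul(364, 3136)), 8396), -1191) = Add(Add(Add(7280, 1141504), 8396), -1191) = Add(Add(1148784, 8396), -1191) = Add(1157180, -1191) = 1155989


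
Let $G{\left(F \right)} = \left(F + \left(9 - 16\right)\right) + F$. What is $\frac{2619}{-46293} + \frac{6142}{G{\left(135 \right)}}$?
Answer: $\frac{94547603}{4058353} \approx 23.297$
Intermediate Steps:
$G{\left(F \right)} = -7 + 2 F$ ($G{\left(F \right)} = \left(F + \left(9 - 16\right)\right) + F = \left(F - 7\right) + F = \left(-7 + F\right) + F = -7 + 2 F$)
$\frac{2619}{-46293} + \frac{6142}{G{\left(135 \right)}} = \frac{2619}{-46293} + \frac{6142}{-7 + 2 \cdot 135} = 2619 \left(- \frac{1}{46293}\right) + \frac{6142}{-7 + 270} = - \frac{873}{15431} + \frac{6142}{263} = \frac{94547603}{4058353}$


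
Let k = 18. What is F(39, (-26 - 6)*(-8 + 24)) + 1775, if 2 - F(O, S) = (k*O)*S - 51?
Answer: 361252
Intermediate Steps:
F(O, S) = 53 - 18*O*S (F(O, S) = 2 - ((18*O)*S - 51) = 2 - (18*O*S - 51) = 2 - (-51 + 18*O*S) = 2 + (51 - 18*O*S) = 53 - 18*O*S)
F(39, (-26 - 6)*(-8 + 24)) + 1775 = (53 - 18*39*(-26 - 6)*(-8 + 24)) + 1775 = (53 - 18*39*(-32*16)) + 1775 = (53 - 18*39*(-512)) + 1775 = (53 + 359424) + 1775 = 359477 + 1775 = 361252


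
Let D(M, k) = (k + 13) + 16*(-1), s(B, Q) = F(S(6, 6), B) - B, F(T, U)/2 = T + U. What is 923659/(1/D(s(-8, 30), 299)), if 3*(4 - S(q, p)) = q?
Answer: 273403064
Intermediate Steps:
S(q, p) = 4 - q/3
F(T, U) = 2*T + 2*U (F(T, U) = 2*(T + U) = 2*T + 2*U)
s(B, Q) = 4 + B (s(B, Q) = (2*(4 - ⅓*6) + 2*B) - B = (2*(4 - 2) + 2*B) - B = (2*2 + 2*B) - B = (4 + 2*B) - B = 4 + B)
D(M, k) = -3 + k (D(M, k) = (13 + k) - 16 = -3 + k)
923659/(1/D(s(-8, 30), 299)) = 923659/(1/(-3 + 299)) = 923659/(1/296) = 923659*296 = 273403064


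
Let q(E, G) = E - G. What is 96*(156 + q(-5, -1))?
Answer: 14592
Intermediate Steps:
96*(156 + q(-5, -1)) = 96*(156 + (-5 - 1*(-1))) = 96*(156 + (-5 + 1)) = 96*(156 - 4) = 96*152 = 14592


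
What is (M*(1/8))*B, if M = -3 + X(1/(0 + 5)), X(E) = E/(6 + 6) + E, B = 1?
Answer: -167/480 ≈ -0.34792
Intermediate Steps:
X(E) = 13*E/12 (X(E) = E/12 + E = 13*E/12)
M = -167/60 (M = -3 + 13/(12*(0 + 5)) = -3 + (13/12)/5 = -3 + (13/12)*(1/5) = -3 + 13/60 = -167/60 ≈ -2.7833)
(M*(1/8))*B = -167/(60*8)*1 = -167/60*1/8*1 = -167/480*1 = -167/480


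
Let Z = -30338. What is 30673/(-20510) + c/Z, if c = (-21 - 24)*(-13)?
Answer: -33662708/22222585 ≈ -1.5148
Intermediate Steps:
c = 585 (c = -45*(-13) = 585)
30673/(-20510) + c/Z = 30673/(-20510) + 585/(-30338) = 30673*(-1/20510) + 585*(-1/30338) = -30673/20510 - 585/30338 = -33662708/22222585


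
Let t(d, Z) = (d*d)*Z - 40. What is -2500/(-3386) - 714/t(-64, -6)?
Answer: 940553/1225732 ≈ 0.76734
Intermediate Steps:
t(d, Z) = -40 + Z*d² (t(d, Z) = d²*Z - 40 = Z*d² - 40 = -40 + Z*d²)
-2500/(-3386) - 714/t(-64, -6) = -2500/(-3386) - 714/(-40 - 6*(-64)²) = -2500*(-1/3386) - 714/(-40 - 6*4096) = 1250/1693 - 714/(-40 - 24576) = 1250/1693 - 714/(-24616) = 1250/1693 - 714*(-1/24616) = 1250/1693 + 21/724 = 940553/1225732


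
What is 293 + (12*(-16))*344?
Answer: -65755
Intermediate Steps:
293 + (12*(-16))*344 = 293 - 192*344 = 293 - 66048 = -65755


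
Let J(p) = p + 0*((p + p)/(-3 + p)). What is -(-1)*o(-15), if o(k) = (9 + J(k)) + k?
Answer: -21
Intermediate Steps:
J(p) = p (J(p) = p + 0*((2*p)/(-3 + p)) = p + 0*(2*p/(-3 + p)) = p + 0 = p)
o(k) = 9 + 2*k (o(k) = (9 + k) + k = 9 + 2*k)
-(-1)*o(-15) = -(-1)*(9 + 2*(-15)) = -(-1)*(9 - 30) = -(-1)*(-21) = -1*21 = -21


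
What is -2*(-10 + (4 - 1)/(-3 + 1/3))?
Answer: 89/4 ≈ 22.250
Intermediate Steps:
-2*(-10 + (4 - 1)/(-3 + 1/3)) = -2*(-10 + 3/(-3 + 1/3)) = -2*(-10 + 3/(-8/3)) = -2*(-10 + 3*(-3/8)) = -2*(-10 - 9/8) = -2*(-89/8) = 89/4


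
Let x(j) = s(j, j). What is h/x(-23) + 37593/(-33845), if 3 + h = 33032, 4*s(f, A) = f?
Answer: -4472330659/778435 ≈ -5745.3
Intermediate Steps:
s(f, A) = f/4
x(j) = j/4
h = 33029 (h = -3 + 33032 = 33029)
h/x(-23) + 37593/(-33845) = 33029/(((¼)*(-23))) + 37593/(-33845) = 33029/(-23/4) + 37593*(-1/33845) = 33029*(-4/23) - 37593/33845 = -132116/23 - 37593/33845 = -4472330659/778435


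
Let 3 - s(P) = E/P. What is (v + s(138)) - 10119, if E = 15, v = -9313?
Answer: -893739/46 ≈ -19429.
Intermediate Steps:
s(P) = 3 - 15/P
(v + s(138)) - 10119 = (-9313 + (3 - 15/138)) - 10119 = (-9313 + (3 - 15*1/138)) - 10119 = (-9313 + (3 - 5/46)) - 10119 = (-9313 + 133/46) - 10119 = -428265/46 - 10119 = -893739/46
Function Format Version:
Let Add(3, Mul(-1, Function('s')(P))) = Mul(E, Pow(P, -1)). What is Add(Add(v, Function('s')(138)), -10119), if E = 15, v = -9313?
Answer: Rational(-893739, 46) ≈ -19429.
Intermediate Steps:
Function('s')(P) = Add(3, Mul(-15, Pow(P, -1))) (Function('s')(P) = Add(3, Mul(-1, Mul(15, Pow(P, -1)))) = Add(3, Mul(-15, Pow(P, -1))))
Add(Add(v, Function('s')(138)), -10119) = Add(Add(-9313, Add(3, Mul(-15, Pow(138, -1)))), -10119) = Add(Add(-9313, Add(3, Mul(-15, Rational(1, 138)))), -10119) = Add(Add(-9313, Add(3, Rational(-5, 46))), -10119) = Add(Add(-9313, Rational(133, 46)), -10119) = Add(Rational(-428265, 46), -10119) = Rational(-893739, 46)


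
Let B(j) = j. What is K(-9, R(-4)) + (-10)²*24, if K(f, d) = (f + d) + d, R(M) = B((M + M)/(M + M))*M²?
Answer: 2423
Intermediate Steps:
R(M) = M² (R(M) = ((M + M)/(M + M))*M² = ((2*M)/((2*M)))*M² = ((2*M)*(1/(2*M)))*M² = 1*M² = M²)
K(f, d) = f + 2*d (K(f, d) = (d + f) + d = f + 2*d)
K(-9, R(-4)) + (-10)²*24 = (-9 + 2*(-4)²) + (-10)²*24 = (-9 + 2*16) + 100*24 = (-9 + 32) + 2400 = 23 + 2400 = 2423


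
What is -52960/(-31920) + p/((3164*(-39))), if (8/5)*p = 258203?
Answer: 6590011/18756192 ≈ 0.35135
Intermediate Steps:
p = 1291015/8 (p = (5/8)*258203 = 1291015/8 ≈ 1.6138e+5)
-52960/(-31920) + p/((3164*(-39))) = -52960/(-31920) + 1291015/(8*((3164*(-39)))) = -52960*(-1/31920) + (1291015/8)/(-123396) = 662/399 + (1291015/8)*(-1/123396) = 662/399 - 1291015/987168 = 6590011/18756192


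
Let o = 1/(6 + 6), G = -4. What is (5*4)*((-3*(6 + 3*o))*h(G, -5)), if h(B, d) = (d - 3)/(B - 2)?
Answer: -500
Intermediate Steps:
o = 1/12 ≈ 0.083333
h(B, d) = (-3 + d)/(-2 + B)
(5*4)*((-3*(6 + 3*o))*h(G, -5)) = (5*4)*((-3*(6 + 3*(1/12)))*((-3 - 5)/(-2 - 4))) = 20*((-3*(6 + ¼))*(-8/(-6))) = 20*((-3*25/4)*(-⅙*(-8))) = 20*(-75/4*4/3) = 20*(-25) = -500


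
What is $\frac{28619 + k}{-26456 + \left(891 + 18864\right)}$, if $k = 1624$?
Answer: $- \frac{30243}{6701} \approx -4.5132$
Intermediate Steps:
$\frac{28619 + k}{-26456 + \left(891 + 18864\right)} = \frac{28619 + 1624}{-26456 + \left(891 + 18864\right)} = \frac{30243}{-26456 + 19755} = \frac{30243}{-6701} = 30243 \left(- \frac{1}{6701}\right) = - \frac{30243}{6701}$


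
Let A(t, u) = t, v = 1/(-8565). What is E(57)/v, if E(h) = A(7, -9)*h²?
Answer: -194793795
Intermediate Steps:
v = -1/8565 ≈ -0.00011675
E(h) = 7*h²
E(57)/v = (7*57²)/(-1/8565) = (7*3249)*(-8565) = 22743*(-8565) = -194793795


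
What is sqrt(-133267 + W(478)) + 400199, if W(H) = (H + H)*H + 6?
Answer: 400199 + sqrt(323707) ≈ 4.0077e+5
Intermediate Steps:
W(H) = 6 + 2*H**2 (W(H) = (2*H)*H + 6 = 2*H**2 + 6 = 6 + 2*H**2)
sqrt(-133267 + W(478)) + 400199 = sqrt(-133267 + (6 + 2*478**2)) + 400199 = sqrt(-133267 + (6 + 2*228484)) + 400199 = sqrt(-133267 + (6 + 456968)) + 400199 = sqrt(-133267 + 456974) + 400199 = sqrt(323707) + 400199 = 400199 + sqrt(323707)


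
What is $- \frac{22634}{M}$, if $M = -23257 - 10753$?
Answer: $\frac{11317}{17005} \approx 0.66551$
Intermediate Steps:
$M = -34010$ ($M = -23257 - 10753 = -34010$)
$- \frac{22634}{M} = - \frac{22634}{-34010} = \left(-22634\right) \left(- \frac{1}{34010}\right) = \frac{11317}{17005}$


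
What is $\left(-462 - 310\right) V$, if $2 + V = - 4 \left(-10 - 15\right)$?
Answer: $-75656$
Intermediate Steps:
$V = 98$ ($V = -2 - 4 \left(-10 - 15\right) = -2 - -100 = -2 + 100 = 98$)
$\left(-462 - 310\right) V = \left(-462 - 310\right) 98 = \left(-772\right) 98 = -75656$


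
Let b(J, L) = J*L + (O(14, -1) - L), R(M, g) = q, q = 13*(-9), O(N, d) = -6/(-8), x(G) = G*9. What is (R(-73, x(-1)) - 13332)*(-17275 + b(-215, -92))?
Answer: -139748559/4 ≈ -3.4937e+7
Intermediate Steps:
x(G) = 9*G
O(N, d) = 3/4 (O(N, d) = -6*(-1/8) = 3/4)
q = -117
R(M, g) = -117
b(J, L) = 3/4 - L + J*L (b(J, L) = J*L + (3/4 - L) = 3/4 - L + J*L)
(R(-73, x(-1)) - 13332)*(-17275 + b(-215, -92)) = (-117 - 13332)*(-17275 + (3/4 - 1*(-92) - 215*(-92))) = -13449*(-17275 + (3/4 + 92 + 19780)) = -13449*(-17275 + 79491/4) = -13449*10391/4 = -139748559/4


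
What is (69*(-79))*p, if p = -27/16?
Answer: 147177/16 ≈ 9198.6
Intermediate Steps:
p = -27/16 (p = -27*1/16 = -27/16 ≈ -1.6875)
(69*(-79))*p = (69*(-79))*(-27/16) = -5451*(-27/16) = 147177/16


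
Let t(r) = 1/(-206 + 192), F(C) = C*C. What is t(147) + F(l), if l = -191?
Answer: 510733/14 ≈ 36481.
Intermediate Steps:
F(C) = C²
t(r) = -1/14 (t(r) = 1/(-14) = -1/14)
t(147) + F(l) = -1/14 + (-191)² = -1/14 + 36481 = 510733/14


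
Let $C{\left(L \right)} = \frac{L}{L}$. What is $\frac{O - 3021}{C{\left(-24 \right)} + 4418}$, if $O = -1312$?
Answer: $- \frac{4333}{4419} \approx -0.98054$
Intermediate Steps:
$C{\left(L \right)} = 1$
$\frac{O - 3021}{C{\left(-24 \right)} + 4418} = \frac{-1312 - 3021}{1 + 4418} = \frac{-1312 - 3021}{4419} = \left(-1312 - 3021\right) \frac{1}{4419} = \left(-4333\right) \frac{1}{4419} = - \frac{4333}{4419}$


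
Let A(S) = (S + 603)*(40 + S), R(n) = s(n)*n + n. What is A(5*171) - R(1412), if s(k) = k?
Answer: -690246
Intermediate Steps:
R(n) = n + n² (R(n) = n*n + n = n² + n = n + n²)
A(S) = (40 + S)*(603 + S) (A(S) = (603 + S)*(40 + S) = (40 + S)*(603 + S))
A(5*171) - R(1412) = (24120 + (5*171)² + 643*(5*171)) - 1412*(1 + 1412) = (24120 + 855² + 643*855) - 1412*1413 = (24120 + 731025 + 549765) - 1*1995156 = 1304910 - 1995156 = -690246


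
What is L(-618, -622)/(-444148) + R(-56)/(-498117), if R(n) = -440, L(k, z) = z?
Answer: 252626947/110618834658 ≈ 0.0022838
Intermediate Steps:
L(-618, -622)/(-444148) + R(-56)/(-498117) = -622/(-444148) - 440/(-498117) = -622*(-1/444148) - 440*(-1/498117) = 311/222074 + 440/498117 = 252626947/110618834658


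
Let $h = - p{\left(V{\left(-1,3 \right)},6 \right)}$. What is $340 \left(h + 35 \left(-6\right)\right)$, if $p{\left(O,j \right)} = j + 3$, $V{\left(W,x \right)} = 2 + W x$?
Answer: $-74460$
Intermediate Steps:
$p{\left(O,j \right)} = 3 + j$
$h = -9$ ($h = - (3 + 6) = \left(-1\right) 9 = -9$)
$340 \left(h + 35 \left(-6\right)\right) = 340 \left(-9 + 35 \left(-6\right)\right) = 340 \left(-9 - 210\right) = 340 \left(-219\right) = -74460$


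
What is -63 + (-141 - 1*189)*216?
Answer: -71343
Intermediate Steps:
-63 + (-141 - 1*189)*216 = -63 + (-141 - 189)*216 = -63 - 330*216 = -63 - 71280 = -71343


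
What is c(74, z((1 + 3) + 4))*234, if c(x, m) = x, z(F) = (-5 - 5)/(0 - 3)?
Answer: 17316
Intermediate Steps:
z(F) = 10/3 (z(F) = -10/(-3) = -10*(-1/3) = 10/3)
c(74, z((1 + 3) + 4))*234 = 74*234 = 17316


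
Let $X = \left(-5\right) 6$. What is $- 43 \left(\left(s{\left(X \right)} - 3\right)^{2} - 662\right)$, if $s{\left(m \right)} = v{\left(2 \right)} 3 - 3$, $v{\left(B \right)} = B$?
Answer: $28466$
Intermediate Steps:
$X = -30$
$s{\left(m \right)} = 3$ ($s{\left(m \right)} = 2 \cdot 3 - 3 = 6 - 3 = 3$)
$- 43 \left(\left(s{\left(X \right)} - 3\right)^{2} - 662\right) = - 43 \left(\left(3 - 3\right)^{2} - 662\right) = - 43 \left(0^{2} - 662\right) = - 43 \left(0 - 662\right) = \left(-43\right) \left(-662\right) = 28466$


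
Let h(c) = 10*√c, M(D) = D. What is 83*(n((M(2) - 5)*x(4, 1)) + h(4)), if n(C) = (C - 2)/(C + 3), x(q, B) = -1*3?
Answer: 20501/12 ≈ 1708.4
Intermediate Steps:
x(q, B) = -3
n(C) = (-2 + C)/(3 + C)
83*(n((M(2) - 5)*x(4, 1)) + h(4)) = 83*((-2 + (2 - 5)*(-3))/(3 + (2 - 5)*(-3)) + 10*√4) = 83*((-2 - 3*(-3))/(3 - 3*(-3)) + 10*2) = 83*((-2 + 9)/(3 + 9) + 20) = 83*(7/12 + 20) = 83*(247/12) = 20501/12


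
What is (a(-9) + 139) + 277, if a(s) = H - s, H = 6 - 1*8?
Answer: 423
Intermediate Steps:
H = -2 (H = 6 - 8 = -2)
a(s) = -2 - s
(a(-9) + 139) + 277 = ((-2 - 1*(-9)) + 139) + 277 = ((-2 + 9) + 139) + 277 = (7 + 139) + 277 = 146 + 277 = 423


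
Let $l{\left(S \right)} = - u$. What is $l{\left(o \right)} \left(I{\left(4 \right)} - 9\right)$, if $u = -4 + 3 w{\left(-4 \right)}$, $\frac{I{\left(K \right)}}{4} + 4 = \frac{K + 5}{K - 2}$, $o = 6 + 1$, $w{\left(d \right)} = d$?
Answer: $-112$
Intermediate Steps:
$o = 7$
$I{\left(K \right)} = -16 + \frac{4 \left(5 + K\right)}{-2 + K}$ ($I{\left(K \right)} = -16 + 4 \frac{K + 5}{K - 2} = -16 + 4 \frac{5 + K}{-2 + K} = -16 + \frac{4 \left(5 + K\right)}{-2 + K}$)
$u = -16$ ($u = -4 + 3 \left(-4\right) = -4 - 12 = -16$)
$l{\left(S \right)} = 16$ ($l{\left(S \right)} = \left(-1\right) \left(-16\right) = 16$)
$l{\left(o \right)} \left(I{\left(4 \right)} - 9\right) = 16 \left(\frac{4 \left(13 - 12\right)}{-2 + 4} - 9\right) = 16 \left(\frac{4 \left(13 - 12\right)}{2} - 9\right) = 16 \left(4 \cdot \frac{1}{2} \cdot 1 - 9\right) = 16 \left(2 - 9\right) = 16 \left(-7\right) = -112$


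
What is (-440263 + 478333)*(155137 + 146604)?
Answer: 11487279870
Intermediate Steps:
(-440263 + 478333)*(155137 + 146604) = 38070*301741 = 11487279870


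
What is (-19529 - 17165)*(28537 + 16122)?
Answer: -1638717346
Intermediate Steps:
(-19529 - 17165)*(28537 + 16122) = -36694*44659 = -1638717346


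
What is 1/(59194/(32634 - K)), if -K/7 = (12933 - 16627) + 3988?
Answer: 17346/29597 ≈ 0.58607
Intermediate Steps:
K = -2058 (K = -7*((12933 - 16627) + 3988) = -7*(-3694 + 3988) = -7*294 = -2058)
1/(59194/(32634 - K)) = 1/(59194/(32634 - 1*(-2058))) = 1/(59194/(32634 + 2058)) = 1/(59194/34692) = 1/(59194*(1/34692)) = 1/(29597/17346) = 17346/29597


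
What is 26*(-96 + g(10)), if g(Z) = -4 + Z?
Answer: -2340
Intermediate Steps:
26*(-96 + g(10)) = 26*(-96 + (-4 + 10)) = 26*(-96 + 6) = 26*(-90) = -2340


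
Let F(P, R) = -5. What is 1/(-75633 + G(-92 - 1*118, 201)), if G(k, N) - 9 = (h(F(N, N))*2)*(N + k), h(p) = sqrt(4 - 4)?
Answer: -1/75624 ≈ -1.3223e-5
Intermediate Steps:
h(p) = 0 (h(p) = sqrt(0) = 0)
G(k, N) = 9 (G(k, N) = 9 + (0*2)*(N + k) = 9 + 0*(N + k) = 9 + 0 = 9)
1/(-75633 + G(-92 - 1*118, 201)) = 1/(-75633 + 9) = 1/(-75624) = -1/75624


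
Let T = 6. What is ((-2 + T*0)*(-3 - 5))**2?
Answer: 256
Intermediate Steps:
((-2 + T*0)*(-3 - 5))**2 = ((-2 + 6*0)*(-3 - 5))**2 = ((-2 + 0)*(-8))**2 = (-2*(-8))**2 = 16**2 = 256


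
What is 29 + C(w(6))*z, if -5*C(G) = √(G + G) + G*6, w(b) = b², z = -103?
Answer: 22393/5 + 618*√2/5 ≈ 4653.4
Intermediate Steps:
C(G) = -6*G/5 - √2*√G/5 (C(G) = -(√(G + G) + G*6)/5 = -(√(2*G) + 6*G)/5 = -(√2*√G + 6*G)/5 = -(6*G + √2*√G)/5 = -6*G/5 - √2*√G/5)
29 + C(w(6))*z = 29 + (-6/5*6² - √2*√(6²)/5)*(-103) = 29 + (-6/5*36 - √2*√36/5)*(-103) = 29 + (-216/5 - ⅕*√2*6)*(-103) = 29 + (-216/5 - 6*√2/5)*(-103) = 29 + (22248/5 + 618*√2/5) = 22393/5 + 618*√2/5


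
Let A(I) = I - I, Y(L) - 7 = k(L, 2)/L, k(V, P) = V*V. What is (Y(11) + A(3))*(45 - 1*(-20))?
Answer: 1170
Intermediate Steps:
k(V, P) = V**2
Y(L) = 7 + L (Y(L) = 7 + L**2/L = 7 + L)
A(I) = 0
(Y(11) + A(3))*(45 - 1*(-20)) = ((7 + 11) + 0)*(45 - 1*(-20)) = (18 + 0)*(45 + 20) = 18*65 = 1170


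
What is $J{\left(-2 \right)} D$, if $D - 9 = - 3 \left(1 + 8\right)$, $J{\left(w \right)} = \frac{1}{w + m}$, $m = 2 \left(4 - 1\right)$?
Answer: $- \frac{9}{2} \approx -4.5$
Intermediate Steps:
$m = 6$ ($m = 2 \cdot 3 = 6$)
$J{\left(w \right)} = \frac{1}{6 + w}$ ($J{\left(w \right)} = \frac{1}{w + 6} = \frac{1}{6 + w}$)
$D = -18$ ($D = 9 - 3 \left(1 + 8\right) = 9 - 27 = -18$)
$J{\left(-2 \right)} D = \frac{1}{6 - 2} \left(-18\right) = \frac{1}{4} \left(-18\right) = - \frac{9}{2}$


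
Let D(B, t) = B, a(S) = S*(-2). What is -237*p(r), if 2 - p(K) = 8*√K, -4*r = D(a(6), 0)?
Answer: -474 + 1896*√3 ≈ 2810.0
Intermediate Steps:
a(S) = -2*S
r = 3 (r = -(-1)*6/2 = -¼*(-12) = 3)
p(K) = 2 - 8*√K
-237*p(r) = -237*(2 - 8*√3) = -474 + 1896*√3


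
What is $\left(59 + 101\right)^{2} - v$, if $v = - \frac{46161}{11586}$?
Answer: $\frac{98882587}{3862} \approx 25604.0$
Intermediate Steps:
$v = - \frac{15387}{3862}$ ($v = \left(-46161\right) \frac{1}{11586} = - \frac{15387}{3862} \approx -3.9842$)
$\left(59 + 101\right)^{2} - v = \left(59 + 101\right)^{2} - - \frac{15387}{3862} = 160^{2} + \frac{15387}{3862} = 25600 + \frac{15387}{3862} = \frac{98882587}{3862}$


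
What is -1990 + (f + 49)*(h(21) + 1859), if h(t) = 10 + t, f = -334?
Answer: -540640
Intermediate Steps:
-1990 + (f + 49)*(h(21) + 1859) = -1990 + (-334 + 49)*((10 + 21) + 1859) = -1990 - 285*(31 + 1859) = -1990 - 285*1890 = -1990 - 538650 = -540640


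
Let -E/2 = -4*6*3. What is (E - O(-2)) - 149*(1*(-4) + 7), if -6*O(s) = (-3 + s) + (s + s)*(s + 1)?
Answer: -1819/6 ≈ -303.17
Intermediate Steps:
O(s) = 1/2 - s/6 - s*(1 + s)/3 (O(s) = -((-3 + s) + (s + s)*(s + 1))/6 = -((-3 + s) + (2*s)*(1 + s))/6 = -((-3 + s) + 2*s*(1 + s))/6 = -(-3 + s + 2*s*(1 + s))/6 = 1/2 - s/6 - s*(1 + s)/3)
E = 144 (E = -2*(-4*6)*3 = -(-48)*3 = -2*(-72) = 144)
(E - O(-2)) - 149*(1*(-4) + 7) = (144 - (1/2 - 1/2*(-2) - 1/3*(-2)**2)) - 149*(1*(-4) + 7) = (144 - (1/2 + 1 - 1/3*4)) - 149*(-4 + 7) = (144 - (1/2 + 1 - 4/3)) - 149*3 = (144 - 1*1/6) - 447 = (144 - 1/6) - 447 = 863/6 - 447 = -1819/6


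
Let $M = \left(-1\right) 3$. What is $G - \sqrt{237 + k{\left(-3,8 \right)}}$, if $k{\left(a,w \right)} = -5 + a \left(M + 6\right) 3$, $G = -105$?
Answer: $-105 - \sqrt{205} \approx -119.32$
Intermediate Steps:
$M = -3$
$k{\left(a,w \right)} = -5 + 9 a$ ($k{\left(a,w \right)} = -5 + a \left(-3 + 6\right) 3 = -5 + a 3 \cdot 3 = -5 + 3 a 3 = -5 + 9 a$)
$G - \sqrt{237 + k{\left(-3,8 \right)}} = -105 - \sqrt{237 + \left(-5 + 9 \left(-3\right)\right)} = -105 - \sqrt{237 - 32} = -105 - \sqrt{205}$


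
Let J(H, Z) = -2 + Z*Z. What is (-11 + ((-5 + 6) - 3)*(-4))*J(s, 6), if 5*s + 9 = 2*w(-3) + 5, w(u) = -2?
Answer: -102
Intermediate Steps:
s = -8/5 (s = -9/5 + (2*(-2) + 5)/5 = -9/5 + (-4 + 5)/5 = -9/5 + (1/5)*1 = -9/5 + 1/5 = -8/5 ≈ -1.6000)
J(H, Z) = -2 + Z**2
(-11 + ((-5 + 6) - 3)*(-4))*J(s, 6) = (-11 + ((-5 + 6) - 3)*(-4))*(-2 + 6**2) = (-11 + (1 - 3)*(-4))*(-2 + 36) = (-11 - 2*(-4))*34 = (-11 + 8)*34 = -3*34 = -102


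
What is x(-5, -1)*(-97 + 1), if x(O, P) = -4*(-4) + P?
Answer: -1440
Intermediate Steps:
x(O, P) = 16 + P
x(-5, -1)*(-97 + 1) = (16 - 1)*(-97 + 1) = 15*(-96) = -1440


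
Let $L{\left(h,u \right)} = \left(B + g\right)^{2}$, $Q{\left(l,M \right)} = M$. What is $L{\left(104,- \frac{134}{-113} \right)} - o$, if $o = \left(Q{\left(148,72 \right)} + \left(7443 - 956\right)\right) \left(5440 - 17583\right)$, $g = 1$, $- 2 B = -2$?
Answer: $79645941$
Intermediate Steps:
$B = 1$ ($B = \left(- \frac{1}{2}\right) \left(-2\right) = 1$)
$L{\left(h,u \right)} = 4$ ($L{\left(h,u \right)} = \left(1 + 1\right)^{2} = 2^{2} = 4$)
$o = -79645937$ ($o = \left(72 + \left(7443 - 956\right)\right) \left(5440 - 17583\right) = \left(72 + \left(7443 - 956\right)\right) \left(-12143\right) = \left(72 + 6487\right) \left(-12143\right) = 6559 \left(-12143\right) = -79645937$)
$L{\left(104,- \frac{134}{-113} \right)} - o = 4 - -79645937 = 4 + 79645937 = 79645941$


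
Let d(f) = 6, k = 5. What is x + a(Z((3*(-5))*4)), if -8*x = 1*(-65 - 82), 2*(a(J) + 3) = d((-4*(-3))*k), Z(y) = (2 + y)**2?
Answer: 147/8 ≈ 18.375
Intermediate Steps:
a(J) = 0 (a(J) = -3 + (1/2)*6 = -3 + 3 = 0)
x = 147/8 (x = -(-65 - 82)/8 = -(-147)/8 = -1/8*(-147) = 147/8 ≈ 18.375)
x + a(Z((3*(-5))*4)) = 147/8 + 0 = 147/8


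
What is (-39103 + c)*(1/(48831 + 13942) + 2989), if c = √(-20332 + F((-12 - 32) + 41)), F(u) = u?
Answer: -7336837157294/62773 + 1313399486*I*√415/62773 ≈ -1.1688e+8 + 4.2623e+5*I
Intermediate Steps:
c = 7*I*√415 (c = √(-20332 + ((-12 - 32) + 41)) = √(-20332 + (-44 + 41)) = √(-20332 - 3) = √(-20335) = 7*I*√415 ≈ 142.6*I)
(-39103 + c)*(1/(48831 + 13942) + 2989) = (-39103 + 7*I*√415)*(1/(48831 + 13942) + 2989) = (-39103 + 7*I*√415)*(1/62773 + 2989) = (-39103 + 7*I*√415)*(187628498/62773) = -7336837157294/62773 + 1313399486*I*√415/62773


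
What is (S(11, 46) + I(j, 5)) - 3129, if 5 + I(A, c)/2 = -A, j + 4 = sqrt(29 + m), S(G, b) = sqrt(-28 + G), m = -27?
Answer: -3131 - 2*sqrt(2) + I*sqrt(17) ≈ -3133.8 + 4.1231*I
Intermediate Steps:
j = -4 + sqrt(2) (j = -4 + sqrt(29 - 27) = -4 + sqrt(2) ≈ -2.5858)
I(A, c) = -10 - 2*A (I(A, c) = -10 + 2*(-A) = -10 - 2*A)
(S(11, 46) + I(j, 5)) - 3129 = (sqrt(-28 + 11) + (-10 - 2*(-4 + sqrt(2)))) - 3129 = (sqrt(-17) + (-10 + (8 - 2*sqrt(2)))) - 3129 = (I*sqrt(17) + (-2 - 2*sqrt(2))) - 3129 = (-2 - 2*sqrt(2) + I*sqrt(17)) - 3129 = -3131 - 2*sqrt(2) + I*sqrt(17)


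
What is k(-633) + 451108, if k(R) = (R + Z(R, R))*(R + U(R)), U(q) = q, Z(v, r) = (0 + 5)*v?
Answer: 5259376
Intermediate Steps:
Z(v, r) = 5*v
k(R) = 12*R² (k(R) = (R + 5*R)*(R + R) = (6*R)*(2*R) = 12*R²)
k(-633) + 451108 = 12*(-633)² + 451108 = 12*400689 + 451108 = 4808268 + 451108 = 5259376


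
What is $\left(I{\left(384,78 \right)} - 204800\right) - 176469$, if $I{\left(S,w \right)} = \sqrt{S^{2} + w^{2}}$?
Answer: $-381269 + 6 \sqrt{4265} \approx -3.8088 \cdot 10^{5}$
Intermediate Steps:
$\left(I{\left(384,78 \right)} - 204800\right) - 176469 = \left(\sqrt{384^{2} + 78^{2}} - 204800\right) - 176469 = \left(\sqrt{147456 + 6084} - 204800\right) - 176469 = \left(\sqrt{153540} - 204800\right) - 176469 = \left(6 \sqrt{4265} - 204800\right) - 176469 = \left(-204800 + 6 \sqrt{4265}\right) - 176469 = -381269 + 6 \sqrt{4265}$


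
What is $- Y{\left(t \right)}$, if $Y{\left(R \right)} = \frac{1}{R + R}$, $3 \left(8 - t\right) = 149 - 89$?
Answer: $\frac{1}{24} \approx 0.041667$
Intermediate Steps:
$t = -12$ ($t = 8 - \frac{149 - 89}{3} = 8 - 20 = -12$)
$Y{\left(R \right)} = \frac{1}{2 R}$
$- Y{\left(t \right)} = - \frac{1}{2 \left(-12\right)} = - \frac{-1}{2 \cdot 12} = \left(-1\right) \left(- \frac{1}{24}\right) = \frac{1}{24}$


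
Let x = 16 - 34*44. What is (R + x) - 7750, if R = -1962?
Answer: -11192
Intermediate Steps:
x = -1480 (x = 16 - 1496 = -1480)
(R + x) - 7750 = (-1962 - 1480) - 7750 = -3442 - 7750 = -11192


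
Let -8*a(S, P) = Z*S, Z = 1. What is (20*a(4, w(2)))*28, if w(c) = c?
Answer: -280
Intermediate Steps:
a(S, P) = -S/8
(20*a(4, w(2)))*28 = (20*(-⅛*4))*28 = (20*(-½))*28 = -10*28 = -280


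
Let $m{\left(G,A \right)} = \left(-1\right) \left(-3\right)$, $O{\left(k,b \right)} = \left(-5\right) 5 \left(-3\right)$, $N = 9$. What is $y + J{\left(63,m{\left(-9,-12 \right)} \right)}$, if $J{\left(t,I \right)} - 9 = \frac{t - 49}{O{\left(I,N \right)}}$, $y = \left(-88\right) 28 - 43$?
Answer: $- \frac{187336}{75} \approx -2497.8$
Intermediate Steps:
$O{\left(k,b \right)} = 75$ ($O{\left(k,b \right)} = \left(-25\right) \left(-3\right) = 75$)
$m{\left(G,A \right)} = 3$
$y = -2507$ ($y = -2464 - 43 = -2507$)
$J{\left(t,I \right)} = \frac{626}{75} + \frac{t}{75}$ ($J{\left(t,I \right)} = 9 + \frac{t - 49}{75} = 9 + \left(-49 + t\right) \frac{1}{75} = 9 + \left(- \frac{49}{75} + \frac{t}{75}\right) = \frac{626}{75} + \frac{t}{75}$)
$y + J{\left(63,m{\left(-9,-12 \right)} \right)} = -2507 + \left(\frac{626}{75} + \frac{1}{75} \cdot 63\right) = -2507 + \left(\frac{626}{75} + \frac{21}{25}\right) = -2507 + \frac{689}{75} = - \frac{187336}{75}$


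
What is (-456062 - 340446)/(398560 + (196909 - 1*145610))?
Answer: -796508/449859 ≈ -1.7706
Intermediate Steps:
(-456062 - 340446)/(398560 + (196909 - 1*145610)) = -796508/(398560 + (196909 - 145610)) = -796508/(398560 + 51299) = -796508/449859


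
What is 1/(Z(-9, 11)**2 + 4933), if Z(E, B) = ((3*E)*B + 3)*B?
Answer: 1/10463689 ≈ 9.5569e-8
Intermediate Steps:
Z(E, B) = B*(3 + 3*B*E) (Z(E, B) = (3*B*E + 3)*B = (3 + 3*B*E)*B = B*(3 + 3*B*E))
1/(Z(-9, 11)**2 + 4933) = 1/((3*11*(1 + 11*(-9)))**2 + 4933) = 1/((3*11*(1 - 99))**2 + 4933) = 1/((3*11*(-98))**2 + 4933) = 1/((-3234)**2 + 4933) = 1/(10458756 + 4933) = 1/10463689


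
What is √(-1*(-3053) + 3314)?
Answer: √6367 ≈ 79.793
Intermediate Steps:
√(-1*(-3053) + 3314) = √(3053 + 3314) = √6367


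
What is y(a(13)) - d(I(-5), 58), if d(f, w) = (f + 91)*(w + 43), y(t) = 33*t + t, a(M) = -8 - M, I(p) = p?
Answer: -9400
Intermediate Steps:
y(t) = 34*t
d(f, w) = (43 + w)*(91 + f) (d(f, w) = (91 + f)*(43 + w) = (43 + w)*(91 + f))
y(a(13)) - d(I(-5), 58) = 34*(-8 - 1*13) - (3913 + 43*(-5) + 91*58 - 5*58) = 34*(-8 - 13) - (3913 - 215 + 5278 - 290) = 34*(-21) - 1*8686 = -714 - 8686 = -9400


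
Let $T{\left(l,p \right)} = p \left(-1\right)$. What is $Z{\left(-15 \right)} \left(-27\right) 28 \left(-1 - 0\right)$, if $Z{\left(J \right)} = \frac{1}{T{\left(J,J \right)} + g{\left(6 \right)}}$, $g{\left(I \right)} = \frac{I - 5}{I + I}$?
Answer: $\frac{9072}{181} \approx 50.122$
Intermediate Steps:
$T{\left(l,p \right)} = - p$
$g{\left(I \right)} = \frac{-5 + I}{2 I}$
$Z{\left(J \right)} = \frac{1}{\frac{1}{12} - J}$ ($Z{\left(J \right)} = \frac{1}{- J + \frac{-5 + 6}{2 \cdot 6}} = \frac{1}{- J + \frac{1}{2} \cdot \frac{1}{6} \cdot 1} = \frac{1}{- J + \frac{1}{12}} = \frac{1}{\frac{1}{12} - J}$)
$Z{\left(-15 \right)} \left(-27\right) 28 \left(-1 - 0\right) = - \frac{12}{-1 + 12 \left(-15\right)} \left(-27\right) 28 \left(-1 - 0\right) = - \frac{12}{-1 - 180} \left(- 756 \left(-1 + 0\right)\right) = - \frac{12}{-181} \left(\left(-756\right) \left(-1\right)\right) = \left(-12\right) \left(- \frac{1}{181}\right) 756 = \frac{12}{181} \cdot 756 = \frac{9072}{181}$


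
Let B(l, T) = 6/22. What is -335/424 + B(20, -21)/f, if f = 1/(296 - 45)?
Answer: 315587/4664 ≈ 67.664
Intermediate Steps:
B(l, T) = 3/11 (B(l, T) = 6*(1/22) = 3/11)
f = 1/251 ≈ 0.0039841
-335/424 + B(20, -21)/f = -335/424 + 3/(11*(1/251)) = -335*1/424 + (3/11)*251 = -335/424 + 753/11 = 315587/4664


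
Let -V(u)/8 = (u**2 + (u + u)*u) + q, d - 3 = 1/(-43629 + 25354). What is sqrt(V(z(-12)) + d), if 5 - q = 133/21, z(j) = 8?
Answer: 22*I*sqrt(378165306)/10965 ≈ 39.017*I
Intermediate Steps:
d = 54824/18275 (d = 3 + 1/(-43629 + 25354) = 3 + 1/(-18275) = 3 - 1/18275 = 54824/18275 ≈ 2.9999)
q = -4/3 (q = 5 - 133/21 = 5 - 1*19/3 = 5 - 19/3 = -4/3 ≈ -1.3333)
V(u) = 32/3 - 24*u**2 (V(u) = -8*((u**2 + (u + u)*u) - 4/3) = -8*((u**2 + (2*u)*u) - 4/3) = -8*((u**2 + 2*u**2) - 4/3) = -8*(3*u**2 - 4/3) = -8*(-4/3 + 3*u**2) = 32/3 - 24*u**2)
sqrt(V(z(-12)) + d) = sqrt((32/3 - 24*8**2) + 54824/18275) = sqrt((32/3 - 24*64) + 54824/18275) = sqrt((32/3 - 1536) + 54824/18275) = sqrt(-4576/3 + 54824/18275) = sqrt(-83461928/54825) = 22*I*sqrt(378165306)/10965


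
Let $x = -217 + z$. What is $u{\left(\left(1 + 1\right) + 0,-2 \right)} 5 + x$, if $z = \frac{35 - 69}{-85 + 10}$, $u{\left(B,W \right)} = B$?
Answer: $- \frac{15491}{75} \approx -206.55$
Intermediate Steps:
$z = \frac{34}{75}$ ($z = - \frac{34}{-75} = \left(-34\right) \left(- \frac{1}{75}\right) = \frac{34}{75} \approx 0.45333$)
$x = - \frac{16241}{75}$ ($x = -217 + \frac{34}{75} = - \frac{16241}{75} \approx -216.55$)
$u{\left(\left(1 + 1\right) + 0,-2 \right)} 5 + x = \left(\left(1 + 1\right) + 0\right) 5 - \frac{16241}{75} = \left(2 + 0\right) 5 - \frac{16241}{75} = 2 \cdot 5 - \frac{16241}{75} = 10 - \frac{16241}{75} = - \frac{15491}{75}$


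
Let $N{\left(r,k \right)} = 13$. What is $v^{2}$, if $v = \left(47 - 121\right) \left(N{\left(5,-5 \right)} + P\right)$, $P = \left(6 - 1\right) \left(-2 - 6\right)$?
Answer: $3992004$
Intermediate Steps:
$P = -40$ ($P = \left(6 - 1\right) \left(-8\right) = 5 \left(-8\right) = -40$)
$v = 1998$ ($v = \left(47 - 121\right) \left(13 - 40\right) = \left(-74\right) \left(-27\right) = 1998$)
$v^{2} = 1998^{2} = 3992004$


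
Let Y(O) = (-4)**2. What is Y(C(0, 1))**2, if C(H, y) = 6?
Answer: 256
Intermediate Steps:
Y(O) = 16
Y(C(0, 1))**2 = 16**2 = 256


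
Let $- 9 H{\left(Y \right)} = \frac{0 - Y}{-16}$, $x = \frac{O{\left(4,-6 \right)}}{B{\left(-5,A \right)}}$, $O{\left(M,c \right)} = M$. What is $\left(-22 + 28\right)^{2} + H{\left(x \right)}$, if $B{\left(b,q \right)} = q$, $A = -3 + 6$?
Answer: $\frac{3887}{108} \approx 35.991$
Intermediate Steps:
$A = 3$
$x = \frac{4}{3} \approx 1.3333$
$H{\left(Y \right)} = - \frac{Y}{144}$ ($H{\left(Y \right)} = - \frac{\left(0 - Y\right) \frac{1}{-16}}{9} = - \frac{- Y \left(- \frac{1}{16}\right)}{9} = - \frac{\frac{1}{16} Y}{9} = - \frac{Y}{144}$)
$\left(-22 + 28\right)^{2} + H{\left(x \right)} = \left(-22 + 28\right)^{2} - \frac{1}{108} = 6^{2} - \frac{1}{108} = 36 - \frac{1}{108} = \frac{3887}{108}$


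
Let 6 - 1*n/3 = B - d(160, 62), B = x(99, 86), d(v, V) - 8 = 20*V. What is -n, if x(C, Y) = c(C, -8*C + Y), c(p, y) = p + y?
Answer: -5583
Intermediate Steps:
x(C, Y) = Y - 7*C (x(C, Y) = C + (-8*C + Y) = C + (Y - 8*C) = Y - 7*C)
d(v, V) = 8 + 20*V
B = -607 (B = 86 - 7*99 = 86 - 693 = -607)
n = 5583 (n = 18 - 3*(-607 - (8 + 20*62)) = 18 - 3*(-607 - (8 + 1240)) = 18 - 3*(-607 - 1*1248) = 18 - 3*(-607 - 1248) = 18 - 3*(-1855) = 18 + 5565 = 5583)
-n = -1*5583 = -5583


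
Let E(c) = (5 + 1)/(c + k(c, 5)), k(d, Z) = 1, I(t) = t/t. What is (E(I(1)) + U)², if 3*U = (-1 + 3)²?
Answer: 169/9 ≈ 18.778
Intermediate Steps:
I(t) = 1
E(c) = 6/(1 + c) (E(c) = (5 + 1)/(c + 1) = 6/(1 + c))
U = 4/3 (U = (-1 + 3)²/3 = (⅓)*2² = (⅓)*4 = 4/3 ≈ 1.3333)
(E(I(1)) + U)² = (6/(1 + 1) + 4/3)² = (6/2 + 4/3)² = (6*(½) + 4/3)² = (3 + 4/3)² = (13/3)² = 169/9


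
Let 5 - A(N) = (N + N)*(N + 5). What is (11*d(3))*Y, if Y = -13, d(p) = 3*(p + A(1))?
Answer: 1716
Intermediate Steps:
A(N) = 5 - 2*N*(5 + N) (A(N) = 5 - (N + N)*(N + 5) = 5 - 2*N*(5 + N))
d(p) = -21 + 3*p (d(p) = 3*(p + (5 - 10*1 - 2*1²)) = 3*(p + (5 - 10 - 2*1)) = 3*(p + (5 - 10 - 2)) = 3*(p - 7) = 3*(-7 + p) = -21 + 3*p)
(11*d(3))*Y = (11*(-21 + 3*3))*(-13) = (11*(-21 + 9))*(-13) = (11*(-12))*(-13) = -132*(-13) = 1716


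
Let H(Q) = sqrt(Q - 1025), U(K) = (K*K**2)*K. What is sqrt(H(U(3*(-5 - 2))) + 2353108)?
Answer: 2*sqrt(588277 + sqrt(12091)) ≈ 1534.1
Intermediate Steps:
U(K) = K**4 (U(K) = K**3*K = K**4)
H(Q) = sqrt(-1025 + Q)
sqrt(H(U(3*(-5 - 2))) + 2353108) = sqrt(sqrt(-1025 + (3*(-5 - 2))**4) + 2353108) = sqrt(sqrt(-1025 + (3*(-7))**4) + 2353108) = sqrt(sqrt(-1025 + (-21)**4) + 2353108) = sqrt(sqrt(-1025 + 194481) + 2353108) = sqrt(sqrt(193456) + 2353108) = sqrt(4*sqrt(12091) + 2353108) = sqrt(2353108 + 4*sqrt(12091))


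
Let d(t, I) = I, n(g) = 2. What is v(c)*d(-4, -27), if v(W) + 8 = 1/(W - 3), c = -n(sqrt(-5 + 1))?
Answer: 1107/5 ≈ 221.40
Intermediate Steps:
c = -2 (c = -1*2 = -2)
v(W) = -8 + 1/(-3 + W) (v(W) = -8 + 1/(W - 3) = -8 + 1/(-3 + W))
v(c)*d(-4, -27) = ((25 - 8*(-2))/(-3 - 2))*(-27) = ((25 + 16)/(-5))*(-27) = -1/5*41*(-27) = -41/5*(-27) = 1107/5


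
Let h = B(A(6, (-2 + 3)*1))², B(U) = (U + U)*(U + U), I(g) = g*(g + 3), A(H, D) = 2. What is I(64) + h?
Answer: 4544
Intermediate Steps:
I(g) = g*(3 + g)
B(U) = 4*U² (B(U) = (2*U)*(2*U) = 4*U²)
h = 256 (h = (4*2²)² = (4*4)² = 16² = 256)
I(64) + h = 64*(3 + 64) + 256 = 64*67 + 256 = 4288 + 256 = 4544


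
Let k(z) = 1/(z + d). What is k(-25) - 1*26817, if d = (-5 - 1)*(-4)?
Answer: -26818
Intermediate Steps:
d = 24 (d = -6*(-4) = 24)
k(z) = 1/(24 + z) (k(z) = 1/(z + 24) = 1/(24 + z))
k(-25) - 1*26817 = 1/(24 - 25) - 1*26817 = 1/(-1) - 26817 = -1 - 26817 = -26818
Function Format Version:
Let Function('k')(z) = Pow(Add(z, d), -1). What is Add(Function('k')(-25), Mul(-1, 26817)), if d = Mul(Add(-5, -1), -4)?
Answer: -26818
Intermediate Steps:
d = 24 (d = Mul(-6, -4) = 24)
Function('k')(z) = Pow(Add(24, z), -1) (Function('k')(z) = Pow(Add(z, 24), -1) = Pow(Add(24, z), -1))
Add(Function('k')(-25), Mul(-1, 26817)) = Add(Pow(Add(24, -25), -1), Mul(-1, 26817)) = Add(Pow(-1, -1), -26817) = Add(-1, -26817) = -26818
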